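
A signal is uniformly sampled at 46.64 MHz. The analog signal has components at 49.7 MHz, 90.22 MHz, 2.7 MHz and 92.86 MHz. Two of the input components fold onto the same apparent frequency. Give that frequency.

fs/2 = 23.32 MHz.
49.7 MHz mod fs = 3.06 MHz.
3.06 MHz ≤ fs/2 = 23.32 MHz, appears at 3.06 MHz.
90.22 MHz mod fs = 43.58 MHz.
43.58 MHz > fs/2 = 23.32 MHz, folds to fs − 43.58 MHz = 3.06 MHz.
2.7 MHz ≤ fs/2 = 23.32 MHz, passes unchanged.
92.86 MHz mod fs = 46.22 MHz.
46.22 MHz > fs/2 = 23.32 MHz, folds to fs − 46.22 MHz = 0.42 MHz.
49.7 MHz and 90.22 MHz both map to 3.06 MHz.

3.06 MHz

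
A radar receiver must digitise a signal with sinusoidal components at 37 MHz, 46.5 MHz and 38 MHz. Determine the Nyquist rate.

Highest-frequency component: 46.5 MHz.
Nyquist rate = 2 × 46.5 MHz = 93 MHz.

93 MHz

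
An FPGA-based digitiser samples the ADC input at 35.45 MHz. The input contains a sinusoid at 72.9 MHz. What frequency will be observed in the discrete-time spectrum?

72.9 MHz mod fs = 2 MHz.
2 MHz ≤ fs/2 = 17.725 MHz, appears at 2 MHz.

2 MHz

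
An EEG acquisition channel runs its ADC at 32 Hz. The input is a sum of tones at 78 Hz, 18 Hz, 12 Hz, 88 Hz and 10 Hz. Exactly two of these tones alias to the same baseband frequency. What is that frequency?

fs/2 = 16 Hz.
78 Hz mod fs = 14 Hz.
14 Hz ≤ fs/2 = 16 Hz, appears at 14 Hz.
18 Hz > fs/2 = 16 Hz, folds to fs − 18 Hz = 14 Hz.
12 Hz ≤ fs/2 = 16 Hz, passes unchanged.
88 Hz mod fs = 24 Hz.
24 Hz > fs/2 = 16 Hz, folds to fs − 24 Hz = 8 Hz.
10 Hz ≤ fs/2 = 16 Hz, passes unchanged.
18 Hz and 78 Hz both map to 14 Hz.

14 Hz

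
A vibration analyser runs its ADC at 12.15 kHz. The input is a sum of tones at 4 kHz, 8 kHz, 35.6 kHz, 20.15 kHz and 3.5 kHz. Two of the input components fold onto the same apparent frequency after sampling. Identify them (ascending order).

fs/2 = 6.075 kHz.
4 kHz ≤ fs/2 = 6.075 kHz, passes unchanged.
8 kHz > fs/2 = 6.075 kHz, folds to fs − 8 kHz = 4.15 kHz.
35.6 kHz mod fs = 11.3 kHz.
11.3 kHz > fs/2 = 6.075 kHz, folds to fs − 11.3 kHz = 0.85 kHz.
20.15 kHz mod fs = 8 kHz.
8 kHz > fs/2 = 6.075 kHz, folds to fs − 8 kHz = 4.15 kHz.
3.5 kHz ≤ fs/2 = 6.075 kHz, passes unchanged.
8 kHz and 20.15 kHz both map to 4.15 kHz.

8 kHz, 20.15 kHz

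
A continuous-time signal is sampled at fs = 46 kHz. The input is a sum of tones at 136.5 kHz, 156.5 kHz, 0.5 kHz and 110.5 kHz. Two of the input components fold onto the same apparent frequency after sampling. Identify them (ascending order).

110.5 kHz, 156.5 kHz

fs/2 = 23 kHz.
136.5 kHz mod fs = 44.5 kHz.
44.5 kHz > fs/2 = 23 kHz, folds to fs − 44.5 kHz = 1.5 kHz.
156.5 kHz mod fs = 18.5 kHz.
18.5 kHz ≤ fs/2 = 23 kHz, appears at 18.5 kHz.
0.5 kHz ≤ fs/2 = 23 kHz, passes unchanged.
110.5 kHz mod fs = 18.5 kHz.
18.5 kHz ≤ fs/2 = 23 kHz, appears at 18.5 kHz.
110.5 kHz and 156.5 kHz both map to 18.5 kHz.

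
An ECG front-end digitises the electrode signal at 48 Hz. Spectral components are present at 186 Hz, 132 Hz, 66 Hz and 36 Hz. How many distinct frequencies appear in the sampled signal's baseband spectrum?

fs/2 = 24 Hz.
186 Hz mod fs = 42 Hz.
42 Hz > fs/2 = 24 Hz, folds to fs − 42 Hz = 6 Hz.
132 Hz mod fs = 36 Hz.
36 Hz > fs/2 = 24 Hz, folds to fs − 36 Hz = 12 Hz.
66 Hz mod fs = 18 Hz.
18 Hz ≤ fs/2 = 24 Hz, appears at 18 Hz.
36 Hz > fs/2 = 24 Hz, folds to fs − 36 Hz = 12 Hz.
Distinct values: {6 Hz, 12 Hz, 18 Hz} → 3.

3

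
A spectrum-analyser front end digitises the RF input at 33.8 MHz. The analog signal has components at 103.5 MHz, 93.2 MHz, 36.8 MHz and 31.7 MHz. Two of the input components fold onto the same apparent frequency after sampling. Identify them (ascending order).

fs/2 = 16.9 MHz.
103.5 MHz mod fs = 2.1 MHz.
2.1 MHz ≤ fs/2 = 16.9 MHz, appears at 2.1 MHz.
93.2 MHz mod fs = 25.6 MHz.
25.6 MHz > fs/2 = 16.9 MHz, folds to fs − 25.6 MHz = 8.2 MHz.
36.8 MHz mod fs = 3 MHz.
3 MHz ≤ fs/2 = 16.9 MHz, appears at 3 MHz.
31.7 MHz > fs/2 = 16.9 MHz, folds to fs − 31.7 MHz = 2.1 MHz.
31.7 MHz and 103.5 MHz both map to 2.1 MHz.

31.7 MHz, 103.5 MHz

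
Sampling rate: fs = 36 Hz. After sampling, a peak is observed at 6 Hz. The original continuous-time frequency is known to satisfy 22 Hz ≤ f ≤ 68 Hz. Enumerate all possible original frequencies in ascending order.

Frequencies that alias to 6 Hz are k·fs ± 6 Hz for integer k ≥ 0.
k=0: 6 Hz.
k=1: 30 Hz, 42 Hz.
k=2: 66 Hz, 78 Hz.
k=3: 102 Hz, 114 Hz.
Within [22 Hz, 68 Hz]: 30 Hz, 42 Hz, 66 Hz.

30 Hz, 42 Hz, 66 Hz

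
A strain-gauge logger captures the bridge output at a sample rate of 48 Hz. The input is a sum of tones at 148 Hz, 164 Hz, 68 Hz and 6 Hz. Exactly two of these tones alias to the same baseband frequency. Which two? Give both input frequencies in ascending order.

68 Hz, 164 Hz

fs/2 = 24 Hz.
148 Hz mod fs = 4 Hz.
4 Hz ≤ fs/2 = 24 Hz, appears at 4 Hz.
164 Hz mod fs = 20 Hz.
20 Hz ≤ fs/2 = 24 Hz, appears at 20 Hz.
68 Hz mod fs = 20 Hz.
20 Hz ≤ fs/2 = 24 Hz, appears at 20 Hz.
6 Hz ≤ fs/2 = 24 Hz, passes unchanged.
68 Hz and 164 Hz both map to 20 Hz.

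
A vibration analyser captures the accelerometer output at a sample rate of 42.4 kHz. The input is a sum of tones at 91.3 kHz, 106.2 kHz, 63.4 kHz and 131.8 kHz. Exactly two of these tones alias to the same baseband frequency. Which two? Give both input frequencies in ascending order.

fs/2 = 21.2 kHz.
91.3 kHz mod fs = 6.5 kHz.
6.5 kHz ≤ fs/2 = 21.2 kHz, appears at 6.5 kHz.
106.2 kHz mod fs = 21.4 kHz.
21.4 kHz > fs/2 = 21.2 kHz, folds to fs − 21.4 kHz = 21 kHz.
63.4 kHz mod fs = 21 kHz.
21 kHz ≤ fs/2 = 21.2 kHz, appears at 21 kHz.
131.8 kHz mod fs = 4.6 kHz.
4.6 kHz ≤ fs/2 = 21.2 kHz, appears at 4.6 kHz.
63.4 kHz and 106.2 kHz both map to 21 kHz.

63.4 kHz, 106.2 kHz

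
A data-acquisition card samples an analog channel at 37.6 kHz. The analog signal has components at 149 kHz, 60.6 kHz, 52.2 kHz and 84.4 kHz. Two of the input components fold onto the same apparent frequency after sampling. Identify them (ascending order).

fs/2 = 18.8 kHz.
149 kHz mod fs = 36.2 kHz.
36.2 kHz > fs/2 = 18.8 kHz, folds to fs − 36.2 kHz = 1.4 kHz.
60.6 kHz mod fs = 23 kHz.
23 kHz > fs/2 = 18.8 kHz, folds to fs − 23 kHz = 14.6 kHz.
52.2 kHz mod fs = 14.6 kHz.
14.6 kHz ≤ fs/2 = 18.8 kHz, appears at 14.6 kHz.
84.4 kHz mod fs = 9.2 kHz.
9.2 kHz ≤ fs/2 = 18.8 kHz, appears at 9.2 kHz.
52.2 kHz and 60.6 kHz both map to 14.6 kHz.

52.2 kHz, 60.6 kHz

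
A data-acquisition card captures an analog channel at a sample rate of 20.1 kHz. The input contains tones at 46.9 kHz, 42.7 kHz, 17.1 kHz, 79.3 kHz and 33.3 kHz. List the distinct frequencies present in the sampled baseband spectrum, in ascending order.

1.1 kHz, 2.5 kHz, 3 kHz, 6.7 kHz, 6.9 kHz

fs/2 = 10.05 kHz.
46.9 kHz mod fs = 6.7 kHz.
6.7 kHz ≤ fs/2 = 10.05 kHz, appears at 6.7 kHz.
42.7 kHz mod fs = 2.5 kHz.
2.5 kHz ≤ fs/2 = 10.05 kHz, appears at 2.5 kHz.
17.1 kHz > fs/2 = 10.05 kHz, folds to fs − 17.1 kHz = 3 kHz.
79.3 kHz mod fs = 19 kHz.
19 kHz > fs/2 = 10.05 kHz, folds to fs − 19 kHz = 1.1 kHz.
33.3 kHz mod fs = 13.2 kHz.
13.2 kHz > fs/2 = 10.05 kHz, folds to fs − 13.2 kHz = 6.9 kHz.
Distinct values: {1.1 kHz, 2.5 kHz, 3 kHz, 6.7 kHz, 6.9 kHz}.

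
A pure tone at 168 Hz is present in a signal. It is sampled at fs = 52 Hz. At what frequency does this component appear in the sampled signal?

168 Hz mod fs = 12 Hz.
12 Hz ≤ fs/2 = 26 Hz, appears at 12 Hz.

12 Hz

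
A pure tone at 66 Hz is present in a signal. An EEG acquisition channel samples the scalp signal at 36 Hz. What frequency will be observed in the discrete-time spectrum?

6 Hz

66 Hz mod fs = 30 Hz.
30 Hz > fs/2 = 18 Hz, folds to fs − 30 Hz = 6 Hz.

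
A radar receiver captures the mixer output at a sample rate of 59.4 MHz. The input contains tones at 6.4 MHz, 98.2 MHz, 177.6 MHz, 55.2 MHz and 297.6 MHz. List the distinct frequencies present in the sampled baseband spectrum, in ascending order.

fs/2 = 29.7 MHz.
6.4 MHz ≤ fs/2 = 29.7 MHz, passes unchanged.
98.2 MHz mod fs = 38.8 MHz.
38.8 MHz > fs/2 = 29.7 MHz, folds to fs − 38.8 MHz = 20.6 MHz.
177.6 MHz mod fs = 58.8 MHz.
58.8 MHz > fs/2 = 29.7 MHz, folds to fs − 58.8 MHz = 0.6 MHz.
55.2 MHz > fs/2 = 29.7 MHz, folds to fs − 55.2 MHz = 4.2 MHz.
297.6 MHz mod fs = 0.6 MHz.
0.6 MHz ≤ fs/2 = 29.7 MHz, appears at 0.6 MHz.
Distinct values: {0.6 MHz, 4.2 MHz, 6.4 MHz, 20.6 MHz}.

0.6 MHz, 4.2 MHz, 6.4 MHz, 20.6 MHz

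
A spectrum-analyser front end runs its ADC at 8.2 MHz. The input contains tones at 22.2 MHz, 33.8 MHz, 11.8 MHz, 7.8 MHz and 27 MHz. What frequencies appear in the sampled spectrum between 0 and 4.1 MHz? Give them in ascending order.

fs/2 = 4.1 MHz.
22.2 MHz mod fs = 5.8 MHz.
5.8 MHz > fs/2 = 4.1 MHz, folds to fs − 5.8 MHz = 2.4 MHz.
33.8 MHz mod fs = 1 MHz.
1 MHz ≤ fs/2 = 4.1 MHz, appears at 1 MHz.
11.8 MHz mod fs = 3.6 MHz.
3.6 MHz ≤ fs/2 = 4.1 MHz, appears at 3.6 MHz.
7.8 MHz > fs/2 = 4.1 MHz, folds to fs − 7.8 MHz = 0.4 MHz.
27 MHz mod fs = 2.4 MHz.
2.4 MHz ≤ fs/2 = 4.1 MHz, appears at 2.4 MHz.
Distinct values: {0.4 MHz, 1 MHz, 2.4 MHz, 3.6 MHz}.

0.4 MHz, 1 MHz, 2.4 MHz, 3.6 MHz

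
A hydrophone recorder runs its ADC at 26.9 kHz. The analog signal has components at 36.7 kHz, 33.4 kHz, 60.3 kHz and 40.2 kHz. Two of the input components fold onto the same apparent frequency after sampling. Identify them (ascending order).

fs/2 = 13.45 kHz.
36.7 kHz mod fs = 9.8 kHz.
9.8 kHz ≤ fs/2 = 13.45 kHz, appears at 9.8 kHz.
33.4 kHz mod fs = 6.5 kHz.
6.5 kHz ≤ fs/2 = 13.45 kHz, appears at 6.5 kHz.
60.3 kHz mod fs = 6.5 kHz.
6.5 kHz ≤ fs/2 = 13.45 kHz, appears at 6.5 kHz.
40.2 kHz mod fs = 13.3 kHz.
13.3 kHz ≤ fs/2 = 13.45 kHz, appears at 13.3 kHz.
33.4 kHz and 60.3 kHz both map to 6.5 kHz.

33.4 kHz, 60.3 kHz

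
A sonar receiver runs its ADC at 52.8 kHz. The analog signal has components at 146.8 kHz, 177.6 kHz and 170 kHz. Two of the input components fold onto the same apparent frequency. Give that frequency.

11.6 kHz

fs/2 = 26.4 kHz.
146.8 kHz mod fs = 41.2 kHz.
41.2 kHz > fs/2 = 26.4 kHz, folds to fs − 41.2 kHz = 11.6 kHz.
177.6 kHz mod fs = 19.2 kHz.
19.2 kHz ≤ fs/2 = 26.4 kHz, appears at 19.2 kHz.
170 kHz mod fs = 11.6 kHz.
11.6 kHz ≤ fs/2 = 26.4 kHz, appears at 11.6 kHz.
146.8 kHz and 170 kHz both map to 11.6 kHz.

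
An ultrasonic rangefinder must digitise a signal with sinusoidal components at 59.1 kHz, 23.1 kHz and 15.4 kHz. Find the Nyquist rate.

118.2 kHz

Highest-frequency component: 59.1 kHz.
Nyquist rate = 2 × 59.1 kHz = 118.2 kHz.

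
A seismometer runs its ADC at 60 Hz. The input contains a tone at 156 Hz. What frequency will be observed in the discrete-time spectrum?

24 Hz

156 Hz mod fs = 36 Hz.
36 Hz > fs/2 = 30 Hz, folds to fs − 36 Hz = 24 Hz.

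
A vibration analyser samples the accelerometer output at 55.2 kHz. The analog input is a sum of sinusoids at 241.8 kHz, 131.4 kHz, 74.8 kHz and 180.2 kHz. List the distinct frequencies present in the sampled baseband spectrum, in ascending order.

14.6 kHz, 19.6 kHz, 21 kHz

fs/2 = 27.6 kHz.
241.8 kHz mod fs = 21 kHz.
21 kHz ≤ fs/2 = 27.6 kHz, appears at 21 kHz.
131.4 kHz mod fs = 21 kHz.
21 kHz ≤ fs/2 = 27.6 kHz, appears at 21 kHz.
74.8 kHz mod fs = 19.6 kHz.
19.6 kHz ≤ fs/2 = 27.6 kHz, appears at 19.6 kHz.
180.2 kHz mod fs = 14.6 kHz.
14.6 kHz ≤ fs/2 = 27.6 kHz, appears at 14.6 kHz.
Distinct values: {14.6 kHz, 19.6 kHz, 21 kHz}.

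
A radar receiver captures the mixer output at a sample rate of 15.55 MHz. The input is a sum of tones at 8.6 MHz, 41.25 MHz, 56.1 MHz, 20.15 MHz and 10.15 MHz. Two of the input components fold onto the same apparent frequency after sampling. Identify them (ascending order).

10.15 MHz, 41.25 MHz

fs/2 = 7.775 MHz.
8.6 MHz > fs/2 = 7.775 MHz, folds to fs − 8.6 MHz = 6.95 MHz.
41.25 MHz mod fs = 10.15 MHz.
10.15 MHz > fs/2 = 7.775 MHz, folds to fs − 10.15 MHz = 5.4 MHz.
56.1 MHz mod fs = 9.45 MHz.
9.45 MHz > fs/2 = 7.775 MHz, folds to fs − 9.45 MHz = 6.1 MHz.
20.15 MHz mod fs = 4.6 MHz.
4.6 MHz ≤ fs/2 = 7.775 MHz, appears at 4.6 MHz.
10.15 MHz > fs/2 = 7.775 MHz, folds to fs − 10.15 MHz = 5.4 MHz.
10.15 MHz and 41.25 MHz both map to 5.4 MHz.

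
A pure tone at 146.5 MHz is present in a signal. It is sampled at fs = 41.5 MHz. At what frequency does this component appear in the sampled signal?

146.5 MHz mod fs = 22 MHz.
22 MHz > fs/2 = 20.75 MHz, folds to fs − 22 MHz = 19.5 MHz.

19.5 MHz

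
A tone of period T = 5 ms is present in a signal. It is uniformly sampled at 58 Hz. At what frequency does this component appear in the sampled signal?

26 Hz

T = 5 ms → f = 1/T = 200 Hz.
200 Hz mod fs = 26 Hz.
26 Hz ≤ fs/2 = 29 Hz, appears at 26 Hz.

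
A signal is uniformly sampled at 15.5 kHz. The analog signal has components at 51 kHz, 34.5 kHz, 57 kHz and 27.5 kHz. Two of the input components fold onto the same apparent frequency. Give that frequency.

fs/2 = 7.75 kHz.
51 kHz mod fs = 4.5 kHz.
4.5 kHz ≤ fs/2 = 7.75 kHz, appears at 4.5 kHz.
34.5 kHz mod fs = 3.5 kHz.
3.5 kHz ≤ fs/2 = 7.75 kHz, appears at 3.5 kHz.
57 kHz mod fs = 10.5 kHz.
10.5 kHz > fs/2 = 7.75 kHz, folds to fs − 10.5 kHz = 5 kHz.
27.5 kHz mod fs = 12 kHz.
12 kHz > fs/2 = 7.75 kHz, folds to fs − 12 kHz = 3.5 kHz.
27.5 kHz and 34.5 kHz both map to 3.5 kHz.

3.5 kHz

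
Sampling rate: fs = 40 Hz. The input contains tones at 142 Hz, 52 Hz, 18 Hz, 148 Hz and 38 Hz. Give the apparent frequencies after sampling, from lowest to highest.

fs/2 = 20 Hz.
142 Hz mod fs = 22 Hz.
22 Hz > fs/2 = 20 Hz, folds to fs − 22 Hz = 18 Hz.
52 Hz mod fs = 12 Hz.
12 Hz ≤ fs/2 = 20 Hz, appears at 12 Hz.
18 Hz ≤ fs/2 = 20 Hz, passes unchanged.
148 Hz mod fs = 28 Hz.
28 Hz > fs/2 = 20 Hz, folds to fs − 28 Hz = 12 Hz.
38 Hz > fs/2 = 20 Hz, folds to fs − 38 Hz = 2 Hz.
Distinct values: {2 Hz, 12 Hz, 18 Hz}.

2 Hz, 12 Hz, 18 Hz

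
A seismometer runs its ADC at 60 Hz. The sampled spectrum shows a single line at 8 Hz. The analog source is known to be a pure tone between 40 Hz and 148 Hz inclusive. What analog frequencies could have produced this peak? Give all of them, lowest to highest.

52 Hz, 68 Hz, 112 Hz, 128 Hz

Frequencies that alias to 8 Hz are k·fs ± 8 Hz for integer k ≥ 0.
k=0: 8 Hz.
k=1: 52 Hz, 68 Hz.
k=2: 112 Hz, 128 Hz.
k=3: 172 Hz, 188 Hz.
Within [40 Hz, 148 Hz]: 52 Hz, 68 Hz, 112 Hz, 128 Hz.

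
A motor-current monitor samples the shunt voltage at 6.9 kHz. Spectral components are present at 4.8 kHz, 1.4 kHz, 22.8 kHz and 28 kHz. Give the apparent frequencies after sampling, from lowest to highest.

fs/2 = 3.45 kHz.
4.8 kHz > fs/2 = 3.45 kHz, folds to fs − 4.8 kHz = 2.1 kHz.
1.4 kHz ≤ fs/2 = 3.45 kHz, passes unchanged.
22.8 kHz mod fs = 2.1 kHz.
2.1 kHz ≤ fs/2 = 3.45 kHz, appears at 2.1 kHz.
28 kHz mod fs = 0.4 kHz.
0.4 kHz ≤ fs/2 = 3.45 kHz, appears at 0.4 kHz.
Distinct values: {0.4 kHz, 1.4 kHz, 2.1 kHz}.

0.4 kHz, 1.4 kHz, 2.1 kHz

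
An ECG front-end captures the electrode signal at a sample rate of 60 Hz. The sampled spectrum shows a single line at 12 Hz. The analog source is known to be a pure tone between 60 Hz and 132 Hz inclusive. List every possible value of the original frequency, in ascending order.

Frequencies that alias to 12 Hz are k·fs ± 12 Hz for integer k ≥ 0.
k=0: 12 Hz.
k=1: 48 Hz, 72 Hz.
k=2: 108 Hz, 132 Hz.
k=3: 168 Hz, 192 Hz.
Within [60 Hz, 132 Hz]: 72 Hz, 108 Hz, 132 Hz.

72 Hz, 108 Hz, 132 Hz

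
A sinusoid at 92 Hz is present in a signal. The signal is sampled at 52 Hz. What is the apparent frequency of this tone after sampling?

12 Hz

92 Hz mod fs = 40 Hz.
40 Hz > fs/2 = 26 Hz, folds to fs − 40 Hz = 12 Hz.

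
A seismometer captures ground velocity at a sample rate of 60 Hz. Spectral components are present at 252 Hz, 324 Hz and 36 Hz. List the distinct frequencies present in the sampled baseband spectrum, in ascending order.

fs/2 = 30 Hz.
252 Hz mod fs = 12 Hz.
12 Hz ≤ fs/2 = 30 Hz, appears at 12 Hz.
324 Hz mod fs = 24 Hz.
24 Hz ≤ fs/2 = 30 Hz, appears at 24 Hz.
36 Hz > fs/2 = 30 Hz, folds to fs − 36 Hz = 24 Hz.
Distinct values: {12 Hz, 24 Hz}.

12 Hz, 24 Hz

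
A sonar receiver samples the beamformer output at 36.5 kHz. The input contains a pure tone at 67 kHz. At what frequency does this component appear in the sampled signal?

6 kHz

67 kHz mod fs = 30.5 kHz.
30.5 kHz > fs/2 = 18.25 kHz, folds to fs − 30.5 kHz = 6 kHz.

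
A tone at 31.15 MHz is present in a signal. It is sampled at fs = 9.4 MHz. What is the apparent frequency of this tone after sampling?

31.15 MHz mod fs = 2.95 MHz.
2.95 MHz ≤ fs/2 = 4.7 MHz, appears at 2.95 MHz.

2.95 MHz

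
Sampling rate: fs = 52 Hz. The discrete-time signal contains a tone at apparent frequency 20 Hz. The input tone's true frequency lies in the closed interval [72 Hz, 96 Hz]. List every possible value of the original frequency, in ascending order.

72 Hz, 84 Hz

Frequencies that alias to 20 Hz are k·fs ± 20 Hz for integer k ≥ 0.
k=0: 20 Hz.
k=1: 32 Hz, 72 Hz.
k=2: 84 Hz, 124 Hz.
k=3: 136 Hz, 176 Hz.
Within [72 Hz, 96 Hz]: 72 Hz, 84 Hz.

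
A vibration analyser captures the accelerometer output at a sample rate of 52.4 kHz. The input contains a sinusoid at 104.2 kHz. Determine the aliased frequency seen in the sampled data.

0.6 kHz

104.2 kHz mod fs = 51.8 kHz.
51.8 kHz > fs/2 = 26.2 kHz, folds to fs − 51.8 kHz = 0.6 kHz.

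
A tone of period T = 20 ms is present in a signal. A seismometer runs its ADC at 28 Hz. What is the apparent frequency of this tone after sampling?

T = 20 ms → f = 1/T = 50 Hz.
50 Hz mod fs = 22 Hz.
22 Hz > fs/2 = 14 Hz, folds to fs − 22 Hz = 6 Hz.

6 Hz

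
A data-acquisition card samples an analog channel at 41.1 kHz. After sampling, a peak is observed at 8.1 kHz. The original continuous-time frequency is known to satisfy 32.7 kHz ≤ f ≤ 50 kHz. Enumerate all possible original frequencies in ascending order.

Frequencies that alias to 8.1 kHz are k·fs ± 8.1 kHz for integer k ≥ 0.
k=0: 8.1 kHz.
k=1: 33 kHz, 49.2 kHz.
k=2: 74.1 kHz, 90.3 kHz.
Within [32.7 kHz, 50 kHz]: 33 kHz, 49.2 kHz.

33 kHz, 49.2 kHz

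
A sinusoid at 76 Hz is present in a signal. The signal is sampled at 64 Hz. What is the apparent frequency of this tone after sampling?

12 Hz

76 Hz mod fs = 12 Hz.
12 Hz ≤ fs/2 = 32 Hz, appears at 12 Hz.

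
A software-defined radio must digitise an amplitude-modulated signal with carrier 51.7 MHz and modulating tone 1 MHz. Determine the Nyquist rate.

105.4 MHz

AM sidebands sit at fc ± fm = 50.7 MHz and 52.7 MHz.
Highest-frequency component: 52.7 MHz.
Nyquist rate = 2 × 52.7 MHz = 105.4 MHz.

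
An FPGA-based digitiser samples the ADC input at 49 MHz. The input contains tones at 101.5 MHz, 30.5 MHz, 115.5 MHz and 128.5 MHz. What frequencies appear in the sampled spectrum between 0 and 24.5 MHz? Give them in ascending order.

3.5 MHz, 17.5 MHz, 18.5 MHz

fs/2 = 24.5 MHz.
101.5 MHz mod fs = 3.5 MHz.
3.5 MHz ≤ fs/2 = 24.5 MHz, appears at 3.5 MHz.
30.5 MHz > fs/2 = 24.5 MHz, folds to fs − 30.5 MHz = 18.5 MHz.
115.5 MHz mod fs = 17.5 MHz.
17.5 MHz ≤ fs/2 = 24.5 MHz, appears at 17.5 MHz.
128.5 MHz mod fs = 30.5 MHz.
30.5 MHz > fs/2 = 24.5 MHz, folds to fs − 30.5 MHz = 18.5 MHz.
Distinct values: {3.5 MHz, 17.5 MHz, 18.5 MHz}.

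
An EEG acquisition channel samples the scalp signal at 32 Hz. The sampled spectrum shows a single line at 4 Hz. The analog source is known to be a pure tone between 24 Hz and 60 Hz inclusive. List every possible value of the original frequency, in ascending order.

Frequencies that alias to 4 Hz are k·fs ± 4 Hz for integer k ≥ 0.
k=0: 4 Hz.
k=1: 28 Hz, 36 Hz.
k=2: 60 Hz, 68 Hz.
k=3: 92 Hz, 100 Hz.
Within [24 Hz, 60 Hz]: 28 Hz, 36 Hz, 60 Hz.

28 Hz, 36 Hz, 60 Hz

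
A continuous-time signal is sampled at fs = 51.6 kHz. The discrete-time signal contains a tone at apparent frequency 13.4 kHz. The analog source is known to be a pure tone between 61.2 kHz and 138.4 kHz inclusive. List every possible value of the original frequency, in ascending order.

65 kHz, 89.8 kHz, 116.6 kHz

Frequencies that alias to 13.4 kHz are k·fs ± 13.4 kHz for integer k ≥ 0.
k=0: 13.4 kHz.
k=1: 38.2 kHz, 65 kHz.
k=2: 89.8 kHz, 116.6 kHz.
k=3: 141.4 kHz, 168.2 kHz.
Within [61.2 kHz, 138.4 kHz]: 65 kHz, 89.8 kHz, 116.6 kHz.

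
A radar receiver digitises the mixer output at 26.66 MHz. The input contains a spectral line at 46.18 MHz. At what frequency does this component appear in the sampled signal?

7.14 MHz

46.18 MHz mod fs = 19.52 MHz.
19.52 MHz > fs/2 = 13.33 MHz, folds to fs − 19.52 MHz = 7.14 MHz.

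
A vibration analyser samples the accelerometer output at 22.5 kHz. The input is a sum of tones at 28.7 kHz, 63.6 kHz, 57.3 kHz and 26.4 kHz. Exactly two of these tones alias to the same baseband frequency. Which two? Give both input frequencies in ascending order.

26.4 kHz, 63.6 kHz

fs/2 = 11.25 kHz.
28.7 kHz mod fs = 6.2 kHz.
6.2 kHz ≤ fs/2 = 11.25 kHz, appears at 6.2 kHz.
63.6 kHz mod fs = 18.6 kHz.
18.6 kHz > fs/2 = 11.25 kHz, folds to fs − 18.6 kHz = 3.9 kHz.
57.3 kHz mod fs = 12.3 kHz.
12.3 kHz > fs/2 = 11.25 kHz, folds to fs − 12.3 kHz = 10.2 kHz.
26.4 kHz mod fs = 3.9 kHz.
3.9 kHz ≤ fs/2 = 11.25 kHz, appears at 3.9 kHz.
26.4 kHz and 63.6 kHz both map to 3.9 kHz.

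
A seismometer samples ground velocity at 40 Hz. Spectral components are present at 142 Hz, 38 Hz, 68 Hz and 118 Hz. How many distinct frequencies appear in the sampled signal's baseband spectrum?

fs/2 = 20 Hz.
142 Hz mod fs = 22 Hz.
22 Hz > fs/2 = 20 Hz, folds to fs − 22 Hz = 18 Hz.
38 Hz > fs/2 = 20 Hz, folds to fs − 38 Hz = 2 Hz.
68 Hz mod fs = 28 Hz.
28 Hz > fs/2 = 20 Hz, folds to fs − 28 Hz = 12 Hz.
118 Hz mod fs = 38 Hz.
38 Hz > fs/2 = 20 Hz, folds to fs − 38 Hz = 2 Hz.
Distinct values: {2 Hz, 12 Hz, 18 Hz} → 3.

3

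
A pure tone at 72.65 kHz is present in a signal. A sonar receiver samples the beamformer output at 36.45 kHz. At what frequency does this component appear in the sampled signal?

0.25 kHz

72.65 kHz mod fs = 36.2 kHz.
36.2 kHz > fs/2 = 18.225 kHz, folds to fs − 36.2 kHz = 0.25 kHz.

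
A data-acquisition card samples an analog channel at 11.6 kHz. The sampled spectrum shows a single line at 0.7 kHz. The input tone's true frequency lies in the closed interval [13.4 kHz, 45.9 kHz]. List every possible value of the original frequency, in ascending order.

22.5 kHz, 23.9 kHz, 34.1 kHz, 35.5 kHz, 45.7 kHz

Frequencies that alias to 0.7 kHz are k·fs ± 0.7 kHz for integer k ≥ 0.
k=0: 0.7 kHz.
k=1: 10.9 kHz, 12.3 kHz.
k=2: 22.5 kHz, 23.9 kHz.
k=3: 34.1 kHz, 35.5 kHz.
k=4: 45.7 kHz, 47.1 kHz.
k=5: 57.3 kHz, 58.7 kHz.
Within [13.4 kHz, 45.9 kHz]: 22.5 kHz, 23.9 kHz, 34.1 kHz, 35.5 kHz, 45.7 kHz.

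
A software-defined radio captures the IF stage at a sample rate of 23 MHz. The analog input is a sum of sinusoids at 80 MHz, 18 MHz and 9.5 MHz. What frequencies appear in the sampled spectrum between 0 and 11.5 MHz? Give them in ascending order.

5 MHz, 9.5 MHz, 11 MHz

fs/2 = 11.5 MHz.
80 MHz mod fs = 11 MHz.
11 MHz ≤ fs/2 = 11.5 MHz, appears at 11 MHz.
18 MHz > fs/2 = 11.5 MHz, folds to fs − 18 MHz = 5 MHz.
9.5 MHz ≤ fs/2 = 11.5 MHz, passes unchanged.
Distinct values: {5 MHz, 9.5 MHz, 11 MHz}.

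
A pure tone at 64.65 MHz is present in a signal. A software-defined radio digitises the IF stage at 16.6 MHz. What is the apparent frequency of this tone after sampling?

64.65 MHz mod fs = 14.85 MHz.
14.85 MHz > fs/2 = 8.3 MHz, folds to fs − 14.85 MHz = 1.75 MHz.

1.75 MHz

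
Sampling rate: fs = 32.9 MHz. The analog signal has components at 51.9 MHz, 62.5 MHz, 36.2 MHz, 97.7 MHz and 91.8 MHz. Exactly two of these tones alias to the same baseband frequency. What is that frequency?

fs/2 = 16.45 MHz.
51.9 MHz mod fs = 19 MHz.
19 MHz > fs/2 = 16.45 MHz, folds to fs − 19 MHz = 13.9 MHz.
62.5 MHz mod fs = 29.6 MHz.
29.6 MHz > fs/2 = 16.45 MHz, folds to fs − 29.6 MHz = 3.3 MHz.
36.2 MHz mod fs = 3.3 MHz.
3.3 MHz ≤ fs/2 = 16.45 MHz, appears at 3.3 MHz.
97.7 MHz mod fs = 31.9 MHz.
31.9 MHz > fs/2 = 16.45 MHz, folds to fs − 31.9 MHz = 1 MHz.
91.8 MHz mod fs = 26 MHz.
26 MHz > fs/2 = 16.45 MHz, folds to fs − 26 MHz = 6.9 MHz.
36.2 MHz and 62.5 MHz both map to 3.3 MHz.

3.3 MHz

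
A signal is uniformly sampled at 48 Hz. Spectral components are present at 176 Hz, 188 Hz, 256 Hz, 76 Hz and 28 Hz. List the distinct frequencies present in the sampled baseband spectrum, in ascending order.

4 Hz, 16 Hz, 20 Hz

fs/2 = 24 Hz.
176 Hz mod fs = 32 Hz.
32 Hz > fs/2 = 24 Hz, folds to fs − 32 Hz = 16 Hz.
188 Hz mod fs = 44 Hz.
44 Hz > fs/2 = 24 Hz, folds to fs − 44 Hz = 4 Hz.
256 Hz mod fs = 16 Hz.
16 Hz ≤ fs/2 = 24 Hz, appears at 16 Hz.
76 Hz mod fs = 28 Hz.
28 Hz > fs/2 = 24 Hz, folds to fs − 28 Hz = 20 Hz.
28 Hz > fs/2 = 24 Hz, folds to fs − 28 Hz = 20 Hz.
Distinct values: {4 Hz, 16 Hz, 20 Hz}.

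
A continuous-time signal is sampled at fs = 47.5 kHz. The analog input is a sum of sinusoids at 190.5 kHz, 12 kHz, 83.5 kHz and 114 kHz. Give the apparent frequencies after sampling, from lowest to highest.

0.5 kHz, 11.5 kHz, 12 kHz, 19 kHz

fs/2 = 23.75 kHz.
190.5 kHz mod fs = 0.5 kHz.
0.5 kHz ≤ fs/2 = 23.75 kHz, appears at 0.5 kHz.
12 kHz ≤ fs/2 = 23.75 kHz, passes unchanged.
83.5 kHz mod fs = 36 kHz.
36 kHz > fs/2 = 23.75 kHz, folds to fs − 36 kHz = 11.5 kHz.
114 kHz mod fs = 19 kHz.
19 kHz ≤ fs/2 = 23.75 kHz, appears at 19 kHz.
Distinct values: {0.5 kHz, 11.5 kHz, 12 kHz, 19 kHz}.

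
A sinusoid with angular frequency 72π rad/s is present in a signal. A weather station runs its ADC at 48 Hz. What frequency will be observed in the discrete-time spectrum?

ω = 72π rad/s → f = ω/(2π) = 36 Hz.
36 Hz > fs/2 = 24 Hz, folds to fs − 36 Hz = 12 Hz.

12 Hz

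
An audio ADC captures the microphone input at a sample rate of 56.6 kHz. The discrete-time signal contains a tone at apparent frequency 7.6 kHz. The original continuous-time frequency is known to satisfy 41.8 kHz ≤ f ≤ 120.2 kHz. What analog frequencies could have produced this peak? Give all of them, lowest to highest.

49 kHz, 64.2 kHz, 105.6 kHz

Frequencies that alias to 7.6 kHz are k·fs ± 7.6 kHz for integer k ≥ 0.
k=0: 7.6 kHz.
k=1: 49 kHz, 64.2 kHz.
k=2: 105.6 kHz, 120.8 kHz.
k=3: 162.2 kHz, 177.4 kHz.
Within [41.8 kHz, 120.2 kHz]: 49 kHz, 64.2 kHz, 105.6 kHz.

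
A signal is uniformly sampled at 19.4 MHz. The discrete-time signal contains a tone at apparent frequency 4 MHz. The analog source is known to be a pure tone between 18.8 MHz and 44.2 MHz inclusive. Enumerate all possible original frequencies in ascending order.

23.4 MHz, 34.8 MHz, 42.8 MHz

Frequencies that alias to 4 MHz are k·fs ± 4 MHz for integer k ≥ 0.
k=0: 4 MHz.
k=1: 15.4 MHz, 23.4 MHz.
k=2: 34.8 MHz, 42.8 MHz.
k=3: 54.2 MHz, 62.2 MHz.
Within [18.8 MHz, 44.2 MHz]: 23.4 MHz, 34.8 MHz, 42.8 MHz.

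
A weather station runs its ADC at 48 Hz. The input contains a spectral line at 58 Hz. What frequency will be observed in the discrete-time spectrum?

58 Hz mod fs = 10 Hz.
10 Hz ≤ fs/2 = 24 Hz, appears at 10 Hz.

10 Hz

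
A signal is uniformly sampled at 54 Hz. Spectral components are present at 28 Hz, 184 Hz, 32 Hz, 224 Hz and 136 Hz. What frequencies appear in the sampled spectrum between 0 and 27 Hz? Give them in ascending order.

8 Hz, 22 Hz, 26 Hz

fs/2 = 27 Hz.
28 Hz > fs/2 = 27 Hz, folds to fs − 28 Hz = 26 Hz.
184 Hz mod fs = 22 Hz.
22 Hz ≤ fs/2 = 27 Hz, appears at 22 Hz.
32 Hz > fs/2 = 27 Hz, folds to fs − 32 Hz = 22 Hz.
224 Hz mod fs = 8 Hz.
8 Hz ≤ fs/2 = 27 Hz, appears at 8 Hz.
136 Hz mod fs = 28 Hz.
28 Hz > fs/2 = 27 Hz, folds to fs − 28 Hz = 26 Hz.
Distinct values: {8 Hz, 22 Hz, 26 Hz}.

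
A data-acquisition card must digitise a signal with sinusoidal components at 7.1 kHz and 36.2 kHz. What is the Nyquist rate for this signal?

72.4 kHz

Highest-frequency component: 36.2 kHz.
Nyquist rate = 2 × 36.2 kHz = 72.4 kHz.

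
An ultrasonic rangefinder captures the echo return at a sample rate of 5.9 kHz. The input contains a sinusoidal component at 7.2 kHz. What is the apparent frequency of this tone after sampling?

1.3 kHz

7.2 kHz mod fs = 1.3 kHz.
1.3 kHz ≤ fs/2 = 2.95 kHz, appears at 1.3 kHz.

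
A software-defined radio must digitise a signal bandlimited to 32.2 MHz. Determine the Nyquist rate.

Nyquist rate = 2 × 32.2 MHz = 64.4 MHz.

64.4 MHz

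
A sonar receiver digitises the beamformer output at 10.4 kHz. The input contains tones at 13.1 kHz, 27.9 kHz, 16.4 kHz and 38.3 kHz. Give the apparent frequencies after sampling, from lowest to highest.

fs/2 = 5.2 kHz.
13.1 kHz mod fs = 2.7 kHz.
2.7 kHz ≤ fs/2 = 5.2 kHz, appears at 2.7 kHz.
27.9 kHz mod fs = 7.1 kHz.
7.1 kHz > fs/2 = 5.2 kHz, folds to fs − 7.1 kHz = 3.3 kHz.
16.4 kHz mod fs = 6 kHz.
6 kHz > fs/2 = 5.2 kHz, folds to fs − 6 kHz = 4.4 kHz.
38.3 kHz mod fs = 7.1 kHz.
7.1 kHz > fs/2 = 5.2 kHz, folds to fs − 7.1 kHz = 3.3 kHz.
Distinct values: {2.7 kHz, 3.3 kHz, 4.4 kHz}.

2.7 kHz, 3.3 kHz, 4.4 kHz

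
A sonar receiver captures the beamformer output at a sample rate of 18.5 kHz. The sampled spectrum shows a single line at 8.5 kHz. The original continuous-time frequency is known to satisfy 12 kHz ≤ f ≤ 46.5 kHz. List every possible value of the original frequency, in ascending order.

27 kHz, 28.5 kHz, 45.5 kHz

Frequencies that alias to 8.5 kHz are k·fs ± 8.5 kHz for integer k ≥ 0.
k=0: 8.5 kHz.
k=1: 10 kHz, 27 kHz.
k=2: 28.5 kHz, 45.5 kHz.
k=3: 47 kHz, 64 kHz.
Within [12 kHz, 46.5 kHz]: 27 kHz, 28.5 kHz, 45.5 kHz.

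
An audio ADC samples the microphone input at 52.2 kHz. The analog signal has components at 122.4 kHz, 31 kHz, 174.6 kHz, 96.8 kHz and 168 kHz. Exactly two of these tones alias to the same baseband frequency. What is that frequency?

18 kHz

fs/2 = 26.1 kHz.
122.4 kHz mod fs = 18 kHz.
18 kHz ≤ fs/2 = 26.1 kHz, appears at 18 kHz.
31 kHz > fs/2 = 26.1 kHz, folds to fs − 31 kHz = 21.2 kHz.
174.6 kHz mod fs = 18 kHz.
18 kHz ≤ fs/2 = 26.1 kHz, appears at 18 kHz.
96.8 kHz mod fs = 44.6 kHz.
44.6 kHz > fs/2 = 26.1 kHz, folds to fs − 44.6 kHz = 7.6 kHz.
168 kHz mod fs = 11.4 kHz.
11.4 kHz ≤ fs/2 = 26.1 kHz, appears at 11.4 kHz.
122.4 kHz and 174.6 kHz both map to 18 kHz.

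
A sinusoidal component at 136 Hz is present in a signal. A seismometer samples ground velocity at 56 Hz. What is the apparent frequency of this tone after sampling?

136 Hz mod fs = 24 Hz.
24 Hz ≤ fs/2 = 28 Hz, appears at 24 Hz.

24 Hz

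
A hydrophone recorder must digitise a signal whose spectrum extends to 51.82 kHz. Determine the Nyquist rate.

Nyquist rate = 2 × 51.82 kHz = 103.64 kHz.

103.64 kHz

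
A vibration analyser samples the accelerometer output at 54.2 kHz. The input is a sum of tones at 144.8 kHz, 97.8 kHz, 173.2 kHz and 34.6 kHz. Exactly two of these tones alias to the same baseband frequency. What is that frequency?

fs/2 = 27.1 kHz.
144.8 kHz mod fs = 36.4 kHz.
36.4 kHz > fs/2 = 27.1 kHz, folds to fs − 36.4 kHz = 17.8 kHz.
97.8 kHz mod fs = 43.6 kHz.
43.6 kHz > fs/2 = 27.1 kHz, folds to fs − 43.6 kHz = 10.6 kHz.
173.2 kHz mod fs = 10.6 kHz.
10.6 kHz ≤ fs/2 = 27.1 kHz, appears at 10.6 kHz.
34.6 kHz > fs/2 = 27.1 kHz, folds to fs − 34.6 kHz = 19.6 kHz.
97.8 kHz and 173.2 kHz both map to 10.6 kHz.

10.6 kHz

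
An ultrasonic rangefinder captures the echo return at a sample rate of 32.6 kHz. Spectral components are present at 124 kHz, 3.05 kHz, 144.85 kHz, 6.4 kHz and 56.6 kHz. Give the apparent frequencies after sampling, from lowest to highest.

3.05 kHz, 6.4 kHz, 8.6 kHz, 14.45 kHz

fs/2 = 16.3 kHz.
124 kHz mod fs = 26.2 kHz.
26.2 kHz > fs/2 = 16.3 kHz, folds to fs − 26.2 kHz = 6.4 kHz.
3.05 kHz ≤ fs/2 = 16.3 kHz, passes unchanged.
144.85 kHz mod fs = 14.45 kHz.
14.45 kHz ≤ fs/2 = 16.3 kHz, appears at 14.45 kHz.
6.4 kHz ≤ fs/2 = 16.3 kHz, passes unchanged.
56.6 kHz mod fs = 24 kHz.
24 kHz > fs/2 = 16.3 kHz, folds to fs − 24 kHz = 8.6 kHz.
Distinct values: {3.05 kHz, 6.4 kHz, 8.6 kHz, 14.45 kHz}.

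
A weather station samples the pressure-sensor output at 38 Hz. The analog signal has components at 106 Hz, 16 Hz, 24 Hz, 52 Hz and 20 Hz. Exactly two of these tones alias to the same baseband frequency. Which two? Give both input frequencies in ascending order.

24 Hz, 52 Hz

fs/2 = 19 Hz.
106 Hz mod fs = 30 Hz.
30 Hz > fs/2 = 19 Hz, folds to fs − 30 Hz = 8 Hz.
16 Hz ≤ fs/2 = 19 Hz, passes unchanged.
24 Hz > fs/2 = 19 Hz, folds to fs − 24 Hz = 14 Hz.
52 Hz mod fs = 14 Hz.
14 Hz ≤ fs/2 = 19 Hz, appears at 14 Hz.
20 Hz > fs/2 = 19 Hz, folds to fs − 20 Hz = 18 Hz.
24 Hz and 52 Hz both map to 14 Hz.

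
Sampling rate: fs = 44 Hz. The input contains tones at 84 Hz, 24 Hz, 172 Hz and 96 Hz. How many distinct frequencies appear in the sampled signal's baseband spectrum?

3

fs/2 = 22 Hz.
84 Hz mod fs = 40 Hz.
40 Hz > fs/2 = 22 Hz, folds to fs − 40 Hz = 4 Hz.
24 Hz > fs/2 = 22 Hz, folds to fs − 24 Hz = 20 Hz.
172 Hz mod fs = 40 Hz.
40 Hz > fs/2 = 22 Hz, folds to fs − 40 Hz = 4 Hz.
96 Hz mod fs = 8 Hz.
8 Hz ≤ fs/2 = 22 Hz, appears at 8 Hz.
Distinct values: {4 Hz, 8 Hz, 20 Hz} → 3.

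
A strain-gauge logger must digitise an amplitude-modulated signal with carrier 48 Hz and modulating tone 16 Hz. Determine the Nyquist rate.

AM sidebands sit at fc ± fm = 32 Hz and 64 Hz.
Highest-frequency component: 64 Hz.
Nyquist rate = 2 × 64 Hz = 128 Hz.

128 Hz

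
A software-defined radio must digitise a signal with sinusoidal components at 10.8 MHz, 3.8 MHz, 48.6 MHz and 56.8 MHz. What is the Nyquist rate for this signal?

113.6 MHz

Highest-frequency component: 56.8 MHz.
Nyquist rate = 2 × 56.8 MHz = 113.6 MHz.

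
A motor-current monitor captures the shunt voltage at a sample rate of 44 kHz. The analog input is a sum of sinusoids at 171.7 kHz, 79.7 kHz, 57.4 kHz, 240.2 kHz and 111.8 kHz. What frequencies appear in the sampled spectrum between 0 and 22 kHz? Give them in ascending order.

4.3 kHz, 8.3 kHz, 13.4 kHz, 20.2 kHz

fs/2 = 22 kHz.
171.7 kHz mod fs = 39.7 kHz.
39.7 kHz > fs/2 = 22 kHz, folds to fs − 39.7 kHz = 4.3 kHz.
79.7 kHz mod fs = 35.7 kHz.
35.7 kHz > fs/2 = 22 kHz, folds to fs − 35.7 kHz = 8.3 kHz.
57.4 kHz mod fs = 13.4 kHz.
13.4 kHz ≤ fs/2 = 22 kHz, appears at 13.4 kHz.
240.2 kHz mod fs = 20.2 kHz.
20.2 kHz ≤ fs/2 = 22 kHz, appears at 20.2 kHz.
111.8 kHz mod fs = 23.8 kHz.
23.8 kHz > fs/2 = 22 kHz, folds to fs − 23.8 kHz = 20.2 kHz.
Distinct values: {4.3 kHz, 8.3 kHz, 13.4 kHz, 20.2 kHz}.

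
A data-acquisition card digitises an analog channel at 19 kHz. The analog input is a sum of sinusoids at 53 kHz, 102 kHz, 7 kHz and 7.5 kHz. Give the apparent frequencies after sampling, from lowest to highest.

fs/2 = 9.5 kHz.
53 kHz mod fs = 15 kHz.
15 kHz > fs/2 = 9.5 kHz, folds to fs − 15 kHz = 4 kHz.
102 kHz mod fs = 7 kHz.
7 kHz ≤ fs/2 = 9.5 kHz, appears at 7 kHz.
7 kHz ≤ fs/2 = 9.5 kHz, passes unchanged.
7.5 kHz ≤ fs/2 = 9.5 kHz, passes unchanged.
Distinct values: {4 kHz, 7 kHz, 7.5 kHz}.

4 kHz, 7 kHz, 7.5 kHz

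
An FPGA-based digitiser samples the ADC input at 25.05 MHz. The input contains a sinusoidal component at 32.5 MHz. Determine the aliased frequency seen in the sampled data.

32.5 MHz mod fs = 7.45 MHz.
7.45 MHz ≤ fs/2 = 12.525 MHz, appears at 7.45 MHz.

7.45 MHz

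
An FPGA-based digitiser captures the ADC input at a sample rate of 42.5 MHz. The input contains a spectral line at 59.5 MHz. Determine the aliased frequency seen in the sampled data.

59.5 MHz mod fs = 17 MHz.
17 MHz ≤ fs/2 = 21.25 MHz, appears at 17 MHz.

17 MHz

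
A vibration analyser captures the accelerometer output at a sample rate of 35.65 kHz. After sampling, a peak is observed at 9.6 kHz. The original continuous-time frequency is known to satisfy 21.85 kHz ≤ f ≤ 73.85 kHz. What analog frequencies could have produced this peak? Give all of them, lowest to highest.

Frequencies that alias to 9.6 kHz are k·fs ± 9.6 kHz for integer k ≥ 0.
k=0: 9.6 kHz.
k=1: 26.05 kHz, 45.25 kHz.
k=2: 61.7 kHz, 80.9 kHz.
k=3: 97.35 kHz, 116.55 kHz.
Within [21.85 kHz, 73.85 kHz]: 26.05 kHz, 45.25 kHz, 61.7 kHz.

26.05 kHz, 45.25 kHz, 61.7 kHz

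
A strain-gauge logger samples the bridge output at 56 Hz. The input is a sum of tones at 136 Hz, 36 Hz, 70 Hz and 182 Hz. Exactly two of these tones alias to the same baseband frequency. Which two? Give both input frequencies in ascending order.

70 Hz, 182 Hz

fs/2 = 28 Hz.
136 Hz mod fs = 24 Hz.
24 Hz ≤ fs/2 = 28 Hz, appears at 24 Hz.
36 Hz > fs/2 = 28 Hz, folds to fs − 36 Hz = 20 Hz.
70 Hz mod fs = 14 Hz.
14 Hz ≤ fs/2 = 28 Hz, appears at 14 Hz.
182 Hz mod fs = 14 Hz.
14 Hz ≤ fs/2 = 28 Hz, appears at 14 Hz.
70 Hz and 182 Hz both map to 14 Hz.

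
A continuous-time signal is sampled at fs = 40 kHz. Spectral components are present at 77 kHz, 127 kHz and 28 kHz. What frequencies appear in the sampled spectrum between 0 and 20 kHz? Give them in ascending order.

3 kHz, 7 kHz, 12 kHz

fs/2 = 20 kHz.
77 kHz mod fs = 37 kHz.
37 kHz > fs/2 = 20 kHz, folds to fs − 37 kHz = 3 kHz.
127 kHz mod fs = 7 kHz.
7 kHz ≤ fs/2 = 20 kHz, appears at 7 kHz.
28 kHz > fs/2 = 20 kHz, folds to fs − 28 kHz = 12 kHz.
Distinct values: {3 kHz, 7 kHz, 12 kHz}.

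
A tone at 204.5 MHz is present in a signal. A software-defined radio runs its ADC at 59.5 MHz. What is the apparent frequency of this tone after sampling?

204.5 MHz mod fs = 26 MHz.
26 MHz ≤ fs/2 = 29.75 MHz, appears at 26 MHz.

26 MHz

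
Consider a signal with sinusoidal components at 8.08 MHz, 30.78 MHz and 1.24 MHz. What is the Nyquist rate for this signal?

61.56 MHz

Highest-frequency component: 30.78 MHz.
Nyquist rate = 2 × 30.78 MHz = 61.56 MHz.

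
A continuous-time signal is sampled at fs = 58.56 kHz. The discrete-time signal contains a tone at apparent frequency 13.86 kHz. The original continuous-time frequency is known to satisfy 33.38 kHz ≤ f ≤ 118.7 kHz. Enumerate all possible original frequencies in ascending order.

44.7 kHz, 72.42 kHz, 103.26 kHz

Frequencies that alias to 13.86 kHz are k·fs ± 13.86 kHz for integer k ≥ 0.
k=0: 13.86 kHz.
k=1: 44.7 kHz, 72.42 kHz.
k=2: 103.26 kHz, 130.98 kHz.
k=3: 161.82 kHz, 189.54 kHz.
Within [33.38 kHz, 118.7 kHz]: 44.7 kHz, 72.42 kHz, 103.26 kHz.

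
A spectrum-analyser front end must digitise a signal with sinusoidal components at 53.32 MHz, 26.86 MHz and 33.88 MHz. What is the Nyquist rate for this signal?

106.64 MHz

Highest-frequency component: 53.32 MHz.
Nyquist rate = 2 × 53.32 MHz = 106.64 MHz.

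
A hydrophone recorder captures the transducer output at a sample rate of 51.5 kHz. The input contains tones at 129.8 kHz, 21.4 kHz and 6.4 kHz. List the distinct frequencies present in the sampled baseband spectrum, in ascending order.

6.4 kHz, 21.4 kHz, 24.7 kHz

fs/2 = 25.75 kHz.
129.8 kHz mod fs = 26.8 kHz.
26.8 kHz > fs/2 = 25.75 kHz, folds to fs − 26.8 kHz = 24.7 kHz.
21.4 kHz ≤ fs/2 = 25.75 kHz, passes unchanged.
6.4 kHz ≤ fs/2 = 25.75 kHz, passes unchanged.
Distinct values: {6.4 kHz, 21.4 kHz, 24.7 kHz}.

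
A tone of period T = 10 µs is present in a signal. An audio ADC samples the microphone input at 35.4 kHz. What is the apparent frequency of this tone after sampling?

6.2 kHz

T = 10 µs → f = 1/T = 100 kHz.
100 kHz mod fs = 29.2 kHz.
29.2 kHz > fs/2 = 17.7 kHz, folds to fs − 29.2 kHz = 6.2 kHz.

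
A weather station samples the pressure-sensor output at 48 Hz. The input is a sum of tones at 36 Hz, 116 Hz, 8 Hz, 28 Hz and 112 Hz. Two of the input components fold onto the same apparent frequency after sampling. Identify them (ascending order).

fs/2 = 24 Hz.
36 Hz > fs/2 = 24 Hz, folds to fs − 36 Hz = 12 Hz.
116 Hz mod fs = 20 Hz.
20 Hz ≤ fs/2 = 24 Hz, appears at 20 Hz.
8 Hz ≤ fs/2 = 24 Hz, passes unchanged.
28 Hz > fs/2 = 24 Hz, folds to fs − 28 Hz = 20 Hz.
112 Hz mod fs = 16 Hz.
16 Hz ≤ fs/2 = 24 Hz, appears at 16 Hz.
28 Hz and 116 Hz both map to 20 Hz.

28 Hz, 116 Hz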